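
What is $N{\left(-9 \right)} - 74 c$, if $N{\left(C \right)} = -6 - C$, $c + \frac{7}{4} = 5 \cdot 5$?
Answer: $- \frac{3435}{2} \approx -1717.5$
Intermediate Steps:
$c = \frac{93}{4}$ ($c = - \frac{7}{4} + 5 \cdot 5 = - \frac{7}{4} + 25 = \frac{93}{4} \approx 23.25$)
$N{\left(-9 \right)} - 74 c = \left(-6 - -9\right) - \frac{3441}{2} = \left(-6 + 9\right) - \frac{3441}{2} = 3 - \frac{3441}{2} = - \frac{3435}{2}$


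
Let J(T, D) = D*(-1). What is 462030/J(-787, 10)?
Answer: -46203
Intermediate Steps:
J(T, D) = -D
462030/J(-787, 10) = 462030/((-1*10)) = 462030/(-10) = 462030*(-⅒) = -46203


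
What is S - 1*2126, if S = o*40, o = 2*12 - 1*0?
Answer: -1166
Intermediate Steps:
o = 24 (o = 24 + 0 = 24)
S = 960 (S = 24*40 = 960)
S - 1*2126 = 960 - 1*2126 = 960 - 2126 = -1166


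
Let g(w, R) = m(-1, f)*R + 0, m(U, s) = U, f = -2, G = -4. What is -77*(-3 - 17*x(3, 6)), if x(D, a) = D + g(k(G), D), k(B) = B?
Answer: 231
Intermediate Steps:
g(w, R) = -R (g(w, R) = -R + 0 = -R)
x(D, a) = 0 (x(D, a) = D - D = 0)
-77*(-3 - 17*x(3, 6)) = -77*(-3 - 17*0) = -77*(-3 + 0) = -77*(-3) = 231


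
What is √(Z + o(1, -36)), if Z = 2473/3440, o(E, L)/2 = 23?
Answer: 3*√3839255/860 ≈ 6.8351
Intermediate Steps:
o(E, L) = 46 (o(E, L) = 2*23 = 46)
Z = 2473/3440 (Z = 2473*(1/3440) = 2473/3440 ≈ 0.71889)
√(Z + o(1, -36)) = √(2473/3440 + 46) = √(160713/3440) = 3*√3839255/860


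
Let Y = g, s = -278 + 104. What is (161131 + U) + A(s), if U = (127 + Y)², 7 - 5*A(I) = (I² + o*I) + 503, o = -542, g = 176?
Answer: 227924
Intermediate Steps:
s = -174
Y = 176
A(I) = -496/5 - I²/5 + 542*I/5 (A(I) = 7/5 - ((I² - 542*I) + 503)/5 = 7/5 - (503 + I² - 542*I)/5 = 7/5 + (-503/5 - I²/5 + 542*I/5) = -496/5 - I²/5 + 542*I/5)
U = 91809 (U = (127 + 176)² = 303² = 91809)
(161131 + U) + A(s) = (161131 + 91809) + (-496/5 - ⅕*(-174)² + (542/5)*(-174)) = 252940 + (-496/5 - ⅕*30276 - 94308/5) = 252940 + (-496/5 - 30276/5 - 94308/5) = 252940 - 25016 = 227924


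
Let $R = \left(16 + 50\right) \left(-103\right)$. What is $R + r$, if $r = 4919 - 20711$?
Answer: $-22590$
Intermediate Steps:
$R = -6798$ ($R = 66 \left(-103\right) = -6798$)
$r = -15792$ ($r = 4919 - 20711 = -15792$)
$R + r = -6798 - 15792 = -22590$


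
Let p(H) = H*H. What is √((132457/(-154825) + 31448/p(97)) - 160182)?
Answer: I*√1445082383325957959/3003605 ≈ 400.22*I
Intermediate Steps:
p(H) = H²
√((132457/(-154825) + 31448/p(97)) - 160182) = √((132457/(-154825) + 31448/(97²)) - 160182) = √((132457*(-1/154825) + 31448/9409) - 160182) = √((-132457/154825 + 31448*(1/9409)) - 160182) = √((-132457/154825 + 31448/9409) - 160182) = √(3622648687/1456748425 - 160182) = √(-233341253564663/1456748425) = I*√1445082383325957959/3003605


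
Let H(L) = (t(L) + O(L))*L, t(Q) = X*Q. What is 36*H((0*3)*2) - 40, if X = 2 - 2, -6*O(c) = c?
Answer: -40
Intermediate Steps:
O(c) = -c/6
X = 0
t(Q) = 0 (t(Q) = 0*Q = 0)
H(L) = -L²/6 (H(L) = (0 - L/6)*L = (-L/6)*L = -L²/6)
36*H((0*3)*2) - 40 = 36*(-((0*3)*2)²/6) - 40 = 36*(-(0*2)²/6) - 40 = 36*(-⅙*0²) - 40 = 36*(-⅙*0) - 40 = 36*0 - 40 = 0 - 40 = -40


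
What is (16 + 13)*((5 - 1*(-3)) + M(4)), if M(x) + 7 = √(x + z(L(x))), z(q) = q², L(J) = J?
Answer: 29 + 58*√5 ≈ 158.69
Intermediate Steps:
M(x) = -7 + √(x + x²)
(16 + 13)*((5 - 1*(-3)) + M(4)) = (16 + 13)*((5 - 1*(-3)) + (-7 + √(4*(1 + 4)))) = 29*((5 + 3) + (-7 + √(4*5))) = 29*(8 + (-7 + √20)) = 29*(8 + (-7 + 2*√5)) = 29*(1 + 2*√5) = 29 + 58*√5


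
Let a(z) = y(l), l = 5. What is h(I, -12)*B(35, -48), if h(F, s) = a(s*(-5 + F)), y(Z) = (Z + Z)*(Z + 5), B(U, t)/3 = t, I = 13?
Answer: -14400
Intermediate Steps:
B(U, t) = 3*t
y(Z) = 2*Z*(5 + Z) (y(Z) = (2*Z)*(5 + Z) = 2*Z*(5 + Z))
a(z) = 100 (a(z) = 2*5*(5 + 5) = 2*5*10 = 100)
h(F, s) = 100
h(I, -12)*B(35, -48) = 100*(3*(-48)) = 100*(-144) = -14400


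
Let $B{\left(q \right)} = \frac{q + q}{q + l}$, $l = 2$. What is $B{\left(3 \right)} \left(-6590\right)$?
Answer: $-7908$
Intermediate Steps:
$B{\left(q \right)} = \frac{2 q}{2 + q}$ ($B{\left(q \right)} = \frac{q + q}{q + 2} = \frac{2 q}{2 + q}$)
$B{\left(3 \right)} \left(-6590\right) = 2 \cdot 3 \frac{1}{2 + 3} \left(-6590\right) = 2 \cdot 3 \cdot \frac{1}{5} \left(-6590\right) = \frac{6}{5} \left(-6590\right) = -7908$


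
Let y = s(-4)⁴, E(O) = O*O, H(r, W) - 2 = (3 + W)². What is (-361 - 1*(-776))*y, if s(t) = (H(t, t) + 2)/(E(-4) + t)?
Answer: 259375/20736 ≈ 12.508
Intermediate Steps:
H(r, W) = 2 + (3 + W)²
E(O) = O²
s(t) = (4 + (3 + t)²)/(16 + t) (s(t) = ((2 + (3 + t)²) + 2)/((-4)² + t) = (4 + (3 + t)²)/(16 + t))
y = 625/20736 (y = ((4 + (3 - 4)²)/(16 - 4))⁴ = ((4 + (-1)²)/12)⁴ = ((4 + 1)/12)⁴ = ((1/12)*5)⁴ = (5/12)⁴ = 625/20736 ≈ 0.030141)
(-361 - 1*(-776))*y = (-361 - 1*(-776))*(625/20736) = (-361 + 776)*(625/20736) = 415*(625/20736) = 259375/20736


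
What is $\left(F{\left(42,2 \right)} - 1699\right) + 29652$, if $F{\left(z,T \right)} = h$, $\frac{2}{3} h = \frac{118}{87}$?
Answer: $\frac{810696}{29} \approx 27955.0$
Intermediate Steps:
$h = \frac{59}{29}$ ($h = \frac{3 \cdot \frac{118}{87}}{2} = \frac{3 \cdot 118 \cdot \frac{1}{87}}{2} = \frac{3}{2} \cdot \frac{118}{87} = \frac{59}{29} \approx 2.0345$)
$F{\left(z,T \right)} = \frac{59}{29}$
$\left(F{\left(42,2 \right)} - 1699\right) + 29652 = \left(\frac{59}{29} - 1699\right) + 29652 = - \frac{49212}{29} + 29652 = \frac{810696}{29}$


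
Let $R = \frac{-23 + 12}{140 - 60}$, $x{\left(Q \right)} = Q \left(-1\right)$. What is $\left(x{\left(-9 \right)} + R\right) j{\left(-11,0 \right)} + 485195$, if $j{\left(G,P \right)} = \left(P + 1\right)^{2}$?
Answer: $\frac{38816309}{80} \approx 4.852 \cdot 10^{5}$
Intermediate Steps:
$x{\left(Q \right)} = - Q$
$R = - \frac{11}{80} \approx -0.1375$
$j{\left(G,P \right)} = \left(1 + P\right)^{2}$
$\left(x{\left(-9 \right)} + R\right) j{\left(-11,0 \right)} + 485195 = \left(\left(-1\right) \left(-9\right) - \frac{11}{80}\right) \left(1 + 0\right)^{2} + 485195 = \left(9 - \frac{11}{80}\right) 1^{2} + 485195 = \frac{709}{80} \cdot 1 + 485195 = \frac{709}{80} + 485195 = \frac{38816309}{80}$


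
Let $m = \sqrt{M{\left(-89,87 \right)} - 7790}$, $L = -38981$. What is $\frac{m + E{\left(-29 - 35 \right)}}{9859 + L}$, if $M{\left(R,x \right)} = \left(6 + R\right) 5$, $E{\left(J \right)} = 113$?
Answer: $- \frac{113}{29122} - \frac{i \sqrt{8205}}{29122} \approx -0.0038802 - 0.0031104 i$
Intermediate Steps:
$M{\left(R,x \right)} = 30 + 5 R$
$m = i \sqrt{8205}$ ($m = \sqrt{\left(30 + 5 \left(-89\right)\right) - 7790} = \sqrt{\left(30 - 445\right) - 7790} = \sqrt{-415 - 7790} = \sqrt{-8205} = i \sqrt{8205} \approx 90.581 i$)
$\frac{m + E{\left(-29 - 35 \right)}}{9859 + L} = \frac{i \sqrt{8205} + 113}{9859 - 38981} = \frac{113 + i \sqrt{8205}}{-29122} = \left(113 + i \sqrt{8205}\right) \left(- \frac{1}{29122}\right) = - \frac{113}{29122} - \frac{i \sqrt{8205}}{29122}$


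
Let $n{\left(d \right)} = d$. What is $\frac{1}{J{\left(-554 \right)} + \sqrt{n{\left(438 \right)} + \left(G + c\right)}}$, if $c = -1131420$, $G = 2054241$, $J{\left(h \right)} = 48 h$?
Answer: $- \frac{8864}{235403735} - \frac{\sqrt{923259}}{706211205} \approx -3.9015 \cdot 10^{-5}$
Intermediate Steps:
$\frac{1}{J{\left(-554 \right)} + \sqrt{n{\left(438 \right)} + \left(G + c\right)}} = \frac{1}{48 \left(-554\right) + \sqrt{438 + \left(2054241 - 1131420\right)}} = \frac{1}{-26592 + \sqrt{438 + 922821}} = \frac{1}{-26592 + \sqrt{923259}}$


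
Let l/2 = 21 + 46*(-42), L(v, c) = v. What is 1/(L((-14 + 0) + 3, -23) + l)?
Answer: -1/3833 ≈ -0.00026089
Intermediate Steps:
l = -3822 (l = 2*(21 + 46*(-42)) = 2*(21 - 1932) = 2*(-1911) = -3822)
1/(L((-14 + 0) + 3, -23) + l) = 1/(((-14 + 0) + 3) - 3822) = 1/((-14 + 3) - 3822) = 1/(-11 - 3822) = 1/(-3833) = -1/3833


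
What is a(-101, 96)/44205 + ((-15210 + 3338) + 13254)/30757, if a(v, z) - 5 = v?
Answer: 19379546/453204395 ≈ 0.042761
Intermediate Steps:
a(v, z) = 5 + v
a(-101, 96)/44205 + ((-15210 + 3338) + 13254)/30757 = (5 - 101)/44205 + ((-15210 + 3338) + 13254)/30757 = -96*1/44205 + (-11872 + 13254)*(1/30757) = -32/14735 + 1382*(1/30757) = -32/14735 + 1382/30757 = 19379546/453204395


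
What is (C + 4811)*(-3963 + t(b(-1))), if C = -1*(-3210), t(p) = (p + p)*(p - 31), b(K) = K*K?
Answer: -32268483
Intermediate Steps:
b(K) = K²
t(p) = 2*p*(-31 + p) (t(p) = (2*p)*(-31 + p) = 2*p*(-31 + p))
C = 3210
(C + 4811)*(-3963 + t(b(-1))) = (3210 + 4811)*(-3963 + 2*(-1)²*(-31 + (-1)²)) = 8021*(-3963 + 2*1*(-31 + 1)) = 8021*(-3963 + 2*1*(-30)) = 8021*(-3963 - 60) = 8021*(-4023) = -32268483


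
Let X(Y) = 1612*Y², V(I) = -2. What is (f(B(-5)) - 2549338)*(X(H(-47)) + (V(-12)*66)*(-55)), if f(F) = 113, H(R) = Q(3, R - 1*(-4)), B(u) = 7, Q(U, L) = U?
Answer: -55491529800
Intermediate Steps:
H(R) = 3
(f(B(-5)) - 2549338)*(X(H(-47)) + (V(-12)*66)*(-55)) = (113 - 2549338)*(1612*3² - 2*66*(-55)) = -2549225*(1612*9 - 132*(-55)) = -2549225*(14508 + 7260) = -2549225*21768 = -55491529800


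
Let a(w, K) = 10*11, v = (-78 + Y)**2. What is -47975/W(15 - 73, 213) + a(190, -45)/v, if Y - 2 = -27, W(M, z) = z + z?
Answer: -508919915/4519434 ≈ -112.61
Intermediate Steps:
W(M, z) = 2*z
Y = -25 (Y = 2 - 27 = -25)
v = 10609 (v = (-78 - 25)**2 = (-103)**2 = 10609)
a(w, K) = 110
-47975/W(15 - 73, 213) + a(190, -45)/v = -47975/(2*213) + 110/10609 = -47975/426 + 110*(1/10609) = -47975*1/426 + 110/10609 = -47975/426 + 110/10609 = -508919915/4519434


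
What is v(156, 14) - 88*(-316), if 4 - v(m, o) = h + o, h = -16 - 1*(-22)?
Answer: 27792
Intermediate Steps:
h = 6 (h = -16 + 22 = 6)
v(m, o) = -2 - o (v(m, o) = 4 - (6 + o) = 4 + (-6 - o) = -2 - o)
v(156, 14) - 88*(-316) = (-2 - 1*14) - 88*(-316) = (-2 - 14) - 1*(-27808) = -16 + 27808 = 27792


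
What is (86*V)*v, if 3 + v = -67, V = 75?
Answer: -451500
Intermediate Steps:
v = -70 (v = -3 - 67 = -70)
(86*V)*v = (86*75)*(-70) = 6450*(-70) = -451500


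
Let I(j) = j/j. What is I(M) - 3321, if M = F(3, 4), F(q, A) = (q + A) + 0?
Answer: -3320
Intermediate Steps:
F(q, A) = A + q (F(q, A) = (A + q) + 0 = A + q)
M = 7 (M = 4 + 3 = 7)
I(j) = 1
I(M) - 3321 = 1 - 3321 = -3320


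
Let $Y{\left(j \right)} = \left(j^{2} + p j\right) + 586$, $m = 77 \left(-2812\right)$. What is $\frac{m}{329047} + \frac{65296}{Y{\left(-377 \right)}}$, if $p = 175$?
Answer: $\frac{1217350288}{6312766695} \approx 0.19284$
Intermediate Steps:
$m = -216524$
$Y{\left(j \right)} = 586 + j^{2} + 175 j$ ($Y{\left(j \right)} = \left(j^{2} + 175 j\right) + 586 = 586 + j^{2} + 175 j$)
$\frac{m}{329047} + \frac{65296}{Y{\left(-377 \right)}} = - \frac{216524}{329047} + \frac{65296}{586 + \left(-377\right)^{2} + 175 \left(-377\right)} = \left(-216524\right) \frac{1}{329047} + \frac{65296}{586 + 142129 - 65975} = - \frac{216524}{329047} + \frac{65296}{76740} = - \frac{216524}{329047} + 65296 \cdot \frac{1}{76740} = - \frac{216524}{329047} + \frac{16324}{19185} = \frac{1217350288}{6312766695}$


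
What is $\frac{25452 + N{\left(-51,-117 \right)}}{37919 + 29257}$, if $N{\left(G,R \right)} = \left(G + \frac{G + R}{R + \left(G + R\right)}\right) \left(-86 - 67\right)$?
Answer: $\frac{116691}{236360} \approx 0.4937$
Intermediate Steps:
$N{\left(G,R \right)} = - 153 G - \frac{153 \left(G + R\right)}{G + 2 R}$ ($N{\left(G,R \right)} = \left(G + \frac{G + R}{G + 2 R}\right) \left(-153\right) = - 153 G - \frac{153 \left(G + R\right)}{G + 2 R}$)
$\frac{25452 + N{\left(-51,-117 \right)}}{37919 + 29257} = \frac{25452 + \frac{153 \left(\left(-1\right) \left(-51\right) - -117 - \left(-51\right)^{2} - \left(-102\right) \left(-117\right)\right)}{-51 + 2 \left(-117\right)}}{37919 + 29257} = \frac{25452 + \frac{153 \left(51 + 117 - 2601 - 11934\right)}{-51 - 234}}{67176} = \left(25452 + \frac{153 \left(51 + 117 - 2601 - 11934\right)}{-285}\right) \frac{1}{67176} = \left(25452 + 153 \left(- \frac{1}{285}\right) \left(-14367\right)\right) \frac{1}{67176} = \left(25452 + \frac{732717}{95}\right) \frac{1}{67176} = \frac{3150657}{95} \cdot \frac{1}{67176} = \frac{116691}{236360}$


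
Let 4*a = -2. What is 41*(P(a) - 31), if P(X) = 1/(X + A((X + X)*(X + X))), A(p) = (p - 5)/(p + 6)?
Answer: -19639/15 ≈ -1309.3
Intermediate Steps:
a = -½ (a = (¼)*(-2) = -½ ≈ -0.50000)
A(p) = (-5 + p)/(6 + p)
P(X) = 1/(X + (-5 + 4*X²)/(6 + 4*X²)) (P(X) = 1/(X + (-5 + (X + X)*(X + X))/(6 + (X + X)*(X + X))) = 1/(X + (-5 + (2*X)*(2*X))/(6 + (2*X)*(2*X))) = 1/(X + (-5 + 4*X²)/(6 + 4*X²)))
41*(P(a) - 31) = 41*(2*(3 + 2*(-½)²)/(-5 + 4*(-½)² + 4*(-½)³ + 6*(-½)) - 31) = 41*(2*(3 + 2*(¼))/(-5 + 4*(¼) + 4*(-⅛) - 3) - 31) = 41*(2*(3 + ½)/(-5 + 1 - ½ - 3) - 31) = 41*(2*(7/2)/(-15/2) - 31) = 41*(2*(-2/15)*(7/2) - 31) = 41*(-14/15 - 31) = 41*(-479/15) = -19639/15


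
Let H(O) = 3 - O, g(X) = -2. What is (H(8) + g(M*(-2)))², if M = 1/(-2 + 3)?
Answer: 49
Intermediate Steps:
M = 1 (M = 1/1 = 1)
(H(8) + g(M*(-2)))² = ((3 - 1*8) - 2)² = ((3 - 8) - 2)² = (-5 - 2)² = (-7)² = 49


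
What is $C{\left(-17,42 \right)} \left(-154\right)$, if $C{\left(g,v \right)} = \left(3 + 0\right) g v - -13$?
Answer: $327866$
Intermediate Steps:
$C{\left(g,v \right)} = 13 + 3 g v$ ($C{\left(g,v \right)} = 3 g v + 13 = 13 + 3 g v$)
$C{\left(-17,42 \right)} \left(-154\right) = \left(13 + 3 \left(-17\right) 42\right) \left(-154\right) = \left(13 - 2142\right) \left(-154\right) = \left(-2129\right) \left(-154\right) = 327866$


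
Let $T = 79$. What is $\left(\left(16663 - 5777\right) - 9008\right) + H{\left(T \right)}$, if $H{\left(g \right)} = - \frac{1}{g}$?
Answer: $\frac{148361}{79} \approx 1878.0$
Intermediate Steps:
$\left(\left(16663 - 5777\right) - 9008\right) + H{\left(T \right)} = \left(\left(16663 - 5777\right) - 9008\right) - \frac{1}{79} = \left(10886 - 9008\right) - \frac{1}{79} = 1878 - \frac{1}{79} = \frac{148361}{79}$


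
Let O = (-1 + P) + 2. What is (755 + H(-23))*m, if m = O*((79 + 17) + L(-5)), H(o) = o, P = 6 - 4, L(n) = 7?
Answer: 226188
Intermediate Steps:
P = 2
O = 3 (O = (-1 + 2) + 2 = 1 + 2 = 3)
m = 309 (m = 3*((79 + 17) + 7) = 3*(96 + 7) = 3*103 = 309)
(755 + H(-23))*m = (755 - 23)*309 = 732*309 = 226188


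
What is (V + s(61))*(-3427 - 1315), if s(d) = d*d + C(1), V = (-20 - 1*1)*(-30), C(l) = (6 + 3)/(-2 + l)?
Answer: -20589764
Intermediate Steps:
C(l) = 9/(-2 + l)
V = 630 (V = (-20 - 1)*(-30) = -21*(-30) = 630)
s(d) = -9 + d² (s(d) = d*d + 9/(-2 + 1) = d² + 9/(-1) = d² + 9*(-1) = d² - 9 = -9 + d²)
(V + s(61))*(-3427 - 1315) = (630 + (-9 + 61²))*(-3427 - 1315) = (630 + (-9 + 3721))*(-4742) = (630 + 3712)*(-4742) = 4342*(-4742) = -20589764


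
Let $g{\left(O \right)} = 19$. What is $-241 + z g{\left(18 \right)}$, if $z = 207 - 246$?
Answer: $-982$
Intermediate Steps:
$z = -39$
$-241 + z g{\left(18 \right)} = -241 - 741 = -982$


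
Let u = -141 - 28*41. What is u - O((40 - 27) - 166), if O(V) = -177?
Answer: -1112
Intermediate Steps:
u = -1289 (u = -141 - 1148 = -1289)
u - O((40 - 27) - 166) = -1289 - 1*(-177) = -1289 + 177 = -1112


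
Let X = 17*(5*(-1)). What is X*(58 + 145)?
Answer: -17255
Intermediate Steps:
X = -85 (X = 17*(-5) = -85)
X*(58 + 145) = -85*(58 + 145) = -85*203 = -17255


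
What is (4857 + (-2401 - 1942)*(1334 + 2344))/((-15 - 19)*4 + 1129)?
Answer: -5322899/331 ≈ -16081.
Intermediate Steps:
(4857 + (-2401 - 1942)*(1334 + 2344))/((-15 - 19)*4 + 1129) = (4857 - 4343*3678)/(-34*4 + 1129) = (4857 - 15973554)/(-136 + 1129) = -15968697/993 = -15968697*1/993 = -5322899/331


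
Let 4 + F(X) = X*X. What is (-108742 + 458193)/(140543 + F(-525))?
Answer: 349451/416164 ≈ 0.83969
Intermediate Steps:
F(X) = -4 + X**2 (F(X) = -4 + X*X = -4 + X**2)
(-108742 + 458193)/(140543 + F(-525)) = (-108742 + 458193)/(140543 + (-4 + (-525)**2)) = 349451/(140543 + (-4 + 275625)) = 349451/(140543 + 275621) = 349451/416164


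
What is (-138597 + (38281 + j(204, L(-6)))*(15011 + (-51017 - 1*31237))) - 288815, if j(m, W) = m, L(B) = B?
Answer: -2588274267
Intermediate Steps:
(-138597 + (38281 + j(204, L(-6)))*(15011 + (-51017 - 1*31237))) - 288815 = (-138597 + (38281 + 204)*(15011 + (-51017 - 1*31237))) - 288815 = (-138597 + 38485*(15011 + (-51017 - 31237))) - 288815 = (-138597 + 38485*(15011 - 82254)) - 288815 = (-138597 + 38485*(-67243)) - 288815 = (-138597 - 2587846855) - 288815 = -2587985452 - 288815 = -2588274267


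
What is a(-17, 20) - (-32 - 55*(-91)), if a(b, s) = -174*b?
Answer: -2015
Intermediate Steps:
a(-17, 20) - (-32 - 55*(-91)) = -174*(-17) - (-32 - 55*(-91)) = 2958 - (-32 + 5005) = 2958 - 1*4973 = 2958 - 4973 = -2015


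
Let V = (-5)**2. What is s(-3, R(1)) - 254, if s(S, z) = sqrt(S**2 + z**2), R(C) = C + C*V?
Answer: -254 + sqrt(685) ≈ -227.83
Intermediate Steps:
V = 25
R(C) = 26*C (R(C) = C + C*25 = C + 25*C = 26*C)
s(-3, R(1)) - 254 = sqrt((-3)**2 + (26*1)**2) - 254 = sqrt(9 + 26**2) - 254 = sqrt(9 + 676) - 254 = sqrt(685) - 254 = -254 + sqrt(685)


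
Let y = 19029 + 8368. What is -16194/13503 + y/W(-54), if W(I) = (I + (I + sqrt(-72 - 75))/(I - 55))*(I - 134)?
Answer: 3656049514036/2398405015979 - 20903911*I*sqrt(3)/6394325748 ≈ 1.5244 - 0.0056623*I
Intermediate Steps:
W(I) = (-134 + I)*(I + (I + 7*I*sqrt(3))/(-55 + I)) (W(I) = (I + (I + sqrt(-147))/(-55 + I))*(-134 + I) = (I + (I + 7*I*sqrt(3))/(-55 + I))*(-134 + I) = (-134 + I)*(I + (I + 7*I*sqrt(3))/(-55 + I)))
y = 27397
-16194/13503 + y/W(-54) = -16194/13503 + 27397/((((-54)**3 - 188*(-54)**2 + 7236*(-54) - 938*I*sqrt(3) + 7*I*(-54)*sqrt(3))/(-55 - 54))) = -16194*1/13503 + 27397/(((-157464 - 188*2916 - 390744 - 938*I*sqrt(3) - 378*I*sqrt(3))/(-109))) = -5398/4501 + 27397/((-(-157464 - 548208 - 390744 - 938*I*sqrt(3) - 378*I*sqrt(3))/109)) = -5398/4501 + 27397/((-(-1096416 - 1316*I*sqrt(3))/109)) = -5398/4501 + 27397/(1096416/109 + 1316*I*sqrt(3)/109)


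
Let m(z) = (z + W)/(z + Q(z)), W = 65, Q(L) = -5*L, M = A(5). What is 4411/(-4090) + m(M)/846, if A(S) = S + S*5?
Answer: -44819327/41521680 ≈ -1.0794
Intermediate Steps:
A(S) = 6*S (A(S) = S + 5*S = 6*S)
M = 30 (M = 6*5 = 30)
m(z) = -(65 + z)/(4*z) (m(z) = (z + 65)/(z - 5*z) = (65 + z)/((-4*z)) = (65 + z)*(-1/(4*z)) = -(65 + z)/(4*z))
4411/(-4090) + m(M)/846 = 4411/(-4090) + ((¼)*(-65 - 1*30)/30)/846 = 4411*(-1/4090) + ((¼)*(1/30)*(-65 - 30))*(1/846) = -4411/4090 + ((¼)*(1/30)*(-95))*(1/846) = -4411/4090 - 19/24*1/846 = -4411/4090 - 19/20304 = -44819327/41521680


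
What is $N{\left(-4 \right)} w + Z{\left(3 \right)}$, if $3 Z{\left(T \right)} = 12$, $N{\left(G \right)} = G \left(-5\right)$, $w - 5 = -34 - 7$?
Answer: $-716$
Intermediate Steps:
$w = -36$ ($w = 5 - 41 = -36$)
$N{\left(G \right)} = - 5 G$
$Z{\left(T \right)} = 4$ ($Z{\left(T \right)} = \frac{1}{3} \cdot 12 = 4$)
$N{\left(-4 \right)} w + Z{\left(3 \right)} = \left(-5\right) \left(-4\right) \left(-36\right) + 4 = 20 \left(-36\right) + 4 = -720 + 4 = -716$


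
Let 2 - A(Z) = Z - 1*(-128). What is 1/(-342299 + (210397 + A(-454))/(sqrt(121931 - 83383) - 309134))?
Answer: -32711455377429142/11197120762414214585933 + 421450*sqrt(9637)/11197120762414214585933 ≈ -2.9214e-6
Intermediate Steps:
A(Z) = -126 - Z (A(Z) = 2 - (Z - 1*(-128)) = 2 - (Z + 128) = 2 - (128 + Z) = 2 + (-128 - Z) = -126 - Z)
1/(-342299 + (210397 + A(-454))/(sqrt(121931 - 83383) - 309134)) = 1/(-342299 + (210397 + (-126 - 1*(-454)))/(sqrt(121931 - 83383) - 309134)) = 1/(-342299 + (210397 + (-126 + 454))/(sqrt(38548) - 309134)) = 1/(-342299 + (210397 + 328)/(2*sqrt(9637) - 309134)) = 1/(-342299 + 210725/(-309134 + 2*sqrt(9637)))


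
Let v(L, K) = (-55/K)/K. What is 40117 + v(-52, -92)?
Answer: 339550233/8464 ≈ 40117.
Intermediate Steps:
v(L, K) = -55/K²
40117 + v(-52, -92) = 40117 - 55/(-92)² = 40117 - 55*1/8464 = 40117 - 55/8464 = 339550233/8464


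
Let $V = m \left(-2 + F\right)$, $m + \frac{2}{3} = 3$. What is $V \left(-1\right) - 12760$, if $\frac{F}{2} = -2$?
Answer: $-12746$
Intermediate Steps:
$F = -4$ ($F = 2 \left(-2\right) = -4$)
$m = \frac{7}{3}$ ($m = - \frac{2}{3} + 3 = \frac{7}{3} \approx 2.3333$)
$V = -14$ ($V = \frac{7 \left(-2 - 4\right)}{3} = \frac{7}{3} \left(-6\right) = -14$)
$V \left(-1\right) - 12760 = \left(-14\right) \left(-1\right) - 12760 = 14 - 12760 = -12746$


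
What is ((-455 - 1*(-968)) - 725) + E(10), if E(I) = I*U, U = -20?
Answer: -412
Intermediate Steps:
E(I) = -20*I (E(I) = I*(-20) = -20*I)
((-455 - 1*(-968)) - 725) + E(10) = ((-455 - 1*(-968)) - 725) - 20*10 = ((-455 + 968) - 725) - 200 = (513 - 725) - 200 = -212 - 200 = -412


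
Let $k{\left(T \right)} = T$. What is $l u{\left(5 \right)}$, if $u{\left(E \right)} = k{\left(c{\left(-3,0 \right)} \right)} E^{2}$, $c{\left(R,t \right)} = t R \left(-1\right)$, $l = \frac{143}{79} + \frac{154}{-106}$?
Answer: $0$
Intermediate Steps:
$l = \frac{1496}{4187}$ ($l = 143 \cdot \frac{1}{79} + 154 \left(- \frac{1}{106}\right) = \frac{143}{79} - \frac{77}{53} = \frac{1496}{4187} \approx 0.3573$)
$c{\left(R,t \right)} = - R t$ ($c{\left(R,t \right)} = R t \left(-1\right) = - R t$)
$u{\left(E \right)} = 0$ ($u{\left(E \right)} = \left(-1\right) \left(-3\right) 0 E^{2} = 0 E^{2} = 0$)
$l u{\left(5 \right)} = \frac{1496}{4187} \cdot 0 = 0$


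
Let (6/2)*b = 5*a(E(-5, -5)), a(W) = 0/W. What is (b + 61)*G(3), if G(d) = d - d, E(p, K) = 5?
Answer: 0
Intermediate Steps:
G(d) = 0
a(W) = 0
b = 0 (b = (5*0)/3 = (⅓)*0 = 0)
(b + 61)*G(3) = (0 + 61)*0 = 61*0 = 0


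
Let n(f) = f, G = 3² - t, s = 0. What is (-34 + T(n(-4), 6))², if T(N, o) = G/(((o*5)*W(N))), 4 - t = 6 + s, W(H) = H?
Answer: 16736281/14400 ≈ 1162.2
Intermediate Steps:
t = -2 (t = 4 - (6 + 0) = 4 - 1*6 = 4 - 6 = -2)
G = 11 (G = 3² - 1*(-2) = 9 + 2 = 11)
T(N, o) = 11/(5*N*o) (T(N, o) = 11/(((o*5)*N)) = 11/(((5*o)*N)) = 11/((5*N*o)) = 11*(1/(5*N*o)) = 11/(5*N*o))
(-34 + T(n(-4), 6))² = (-34 + (11/5)/(-4*6))² = (-34 + (11/5)*(-¼)*(⅙))² = (-34 - 11/120)² = (-4091/120)² = 16736281/14400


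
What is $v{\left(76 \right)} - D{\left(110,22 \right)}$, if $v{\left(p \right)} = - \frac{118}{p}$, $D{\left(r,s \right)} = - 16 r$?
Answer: $\frac{66821}{38} \approx 1758.4$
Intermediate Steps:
$v{\left(76 \right)} - D{\left(110,22 \right)} = - \frac{118}{76} - \left(-16\right) 110 = \left(-118\right) \frac{1}{76} - -1760 = - \frac{59}{38} + 1760 = \frac{66821}{38}$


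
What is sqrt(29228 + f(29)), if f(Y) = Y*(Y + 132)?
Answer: sqrt(33897) ≈ 184.11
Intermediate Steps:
f(Y) = Y*(132 + Y)
sqrt(29228 + f(29)) = sqrt(29228 + 29*(132 + 29)) = sqrt(29228 + 29*161) = sqrt(29228 + 4669) = sqrt(33897)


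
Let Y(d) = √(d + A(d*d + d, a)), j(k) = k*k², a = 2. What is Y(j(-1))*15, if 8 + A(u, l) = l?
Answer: 15*I*√7 ≈ 39.686*I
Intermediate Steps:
A(u, l) = -8 + l
j(k) = k³
Y(d) = √(-6 + d) (Y(d) = √(d + (-8 + 2)) = √(d - 6) = √(-6 + d))
Y(j(-1))*15 = √(-6 + (-1)³)*15 = √(-6 - 1)*15 = √(-7)*15 = (I*√7)*15 = 15*I*√7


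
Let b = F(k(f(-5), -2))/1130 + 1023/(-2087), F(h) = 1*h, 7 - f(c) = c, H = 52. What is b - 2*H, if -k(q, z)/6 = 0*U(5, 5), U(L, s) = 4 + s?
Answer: -218071/2087 ≈ -104.49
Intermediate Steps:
f(c) = 7 - c
k(q, z) = 0 (k(q, z) = -0*(4 + 5) = -0*9 = -6*0 = 0)
F(h) = h
b = -1023/2087 (b = 0/1130 + 1023/(-2087) = 0*(1/1130) + 1023*(-1/2087) = 0 - 1023/2087 = -1023/2087 ≈ -0.49018)
b - 2*H = -1023/2087 - 2*52 = -1023/2087 - 104 = -218071/2087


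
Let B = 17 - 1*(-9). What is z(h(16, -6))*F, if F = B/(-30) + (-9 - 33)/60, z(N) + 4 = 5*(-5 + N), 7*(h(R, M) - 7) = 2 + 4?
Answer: -564/35 ≈ -16.114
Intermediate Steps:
B = 26 (B = 17 + 9 = 26)
h(R, M) = 55/7 (h(R, M) = 7 + (2 + 4)/7 = 7 + (1/7)*6 = 7 + 6/7 = 55/7)
z(N) = -29 + 5*N (z(N) = -4 + 5*(-5 + N) = -4 + (-25 + 5*N) = -29 + 5*N)
F = -47/30 (F = 26/(-30) + (-9 - 33)/60 = 26*(-1/30) - 42*1/60 = -13/15 - 7/10 = -47/30 ≈ -1.5667)
z(h(16, -6))*F = (-29 + 5*(55/7))*(-47/30) = (-29 + 275/7)*(-47/30) = (72/7)*(-47/30) = -564/35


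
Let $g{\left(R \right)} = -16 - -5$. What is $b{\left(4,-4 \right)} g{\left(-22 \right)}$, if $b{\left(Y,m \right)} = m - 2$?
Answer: $66$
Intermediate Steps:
$b{\left(Y,m \right)} = -2 + m$
$g{\left(R \right)} = -11$ ($g{\left(R \right)} = -16 + 5 = -11$)
$b{\left(4,-4 \right)} g{\left(-22 \right)} = \left(-2 - 4\right) \left(-11\right) = \left(-6\right) \left(-11\right) = 66$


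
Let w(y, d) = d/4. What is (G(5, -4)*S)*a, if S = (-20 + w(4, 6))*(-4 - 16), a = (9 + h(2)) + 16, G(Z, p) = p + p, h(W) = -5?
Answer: -59200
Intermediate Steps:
w(y, d) = d/4 (w(y, d) = d*(1/4) = d/4)
G(Z, p) = 2*p
a = 20 (a = (9 - 5) + 16 = 4 + 16 = 20)
S = 370 (S = (-20 + (1/4)*6)*(-4 - 16) = (-20 + 3/2)*(-20) = -37/2*(-20) = 370)
(G(5, -4)*S)*a = ((2*(-4))*370)*20 = -8*370*20 = -2960*20 = -59200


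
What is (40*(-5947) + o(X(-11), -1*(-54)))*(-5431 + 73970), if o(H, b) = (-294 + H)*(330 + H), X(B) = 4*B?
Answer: -22929585372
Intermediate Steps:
(40*(-5947) + o(X(-11), -1*(-54)))*(-5431 + 73970) = (40*(-5947) + (-97020 + (4*(-11))² + 36*(4*(-11))))*(-5431 + 73970) = (-237880 + (-97020 + (-44)² + 36*(-44)))*68539 = (-237880 + (-97020 + 1936 - 1584))*68539 = (-237880 - 96668)*68539 = -334548*68539 = -22929585372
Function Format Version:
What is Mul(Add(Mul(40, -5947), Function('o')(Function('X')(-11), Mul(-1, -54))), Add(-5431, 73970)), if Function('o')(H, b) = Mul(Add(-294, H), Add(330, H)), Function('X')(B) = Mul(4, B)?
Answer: -22929585372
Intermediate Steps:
Mul(Add(Mul(40, -5947), Function('o')(Function('X')(-11), Mul(-1, -54))), Add(-5431, 73970)) = Mul(Add(Mul(40, -5947), Add(-97020, Pow(Mul(4, -11), 2), Mul(36, Mul(4, -11)))), Add(-5431, 73970)) = Mul(Add(-237880, Add(-97020, Pow(-44, 2), Mul(36, -44))), 68539) = Mul(Add(-237880, Add(-97020, 1936, -1584)), 68539) = Mul(Add(-237880, -96668), 68539) = Mul(-334548, 68539) = -22929585372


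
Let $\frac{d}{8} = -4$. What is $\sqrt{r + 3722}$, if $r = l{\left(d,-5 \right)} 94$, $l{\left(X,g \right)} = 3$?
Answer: $2 \sqrt{1001} \approx 63.277$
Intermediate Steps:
$d = -32$ ($d = 8 \left(-4\right) = -32$)
$r = 282$ ($r = 3 \cdot 94 = 282$)
$\sqrt{r + 3722} = \sqrt{282 + 3722} = \sqrt{4004} = 2 \sqrt{1001}$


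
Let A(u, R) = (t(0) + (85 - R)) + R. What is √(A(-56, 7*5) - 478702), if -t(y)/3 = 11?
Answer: 5*I*√19146 ≈ 691.85*I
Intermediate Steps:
t(y) = -33 (t(y) = -3*11 = -33)
A(u, R) = 52 (A(u, R) = (-33 + (85 - R)) + R = (52 - R) + R = 52)
√(A(-56, 7*5) - 478702) = √(52 - 478702) = √(-478650) = 5*I*√19146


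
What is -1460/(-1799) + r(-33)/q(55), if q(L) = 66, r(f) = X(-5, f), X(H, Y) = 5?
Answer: 105355/118734 ≈ 0.88732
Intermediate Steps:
r(f) = 5
-1460/(-1799) + r(-33)/q(55) = -1460/(-1799) + 5/66 = -1460*(-1/1799) + 5*(1/66) = 1460/1799 + 5/66 = 105355/118734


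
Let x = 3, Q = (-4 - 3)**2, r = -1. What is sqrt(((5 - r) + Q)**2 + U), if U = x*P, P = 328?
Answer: sqrt(4009) ≈ 63.317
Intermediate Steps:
Q = 49 (Q = (-7)**2 = 49)
U = 984 (U = 3*328 = 984)
sqrt(((5 - r) + Q)**2 + U) = sqrt(((5 - 1*(-1)) + 49)**2 + 984) = sqrt(((5 + 1) + 49)**2 + 984) = sqrt((6 + 49)**2 + 984) = sqrt(55**2 + 984) = sqrt(3025 + 984) = sqrt(4009)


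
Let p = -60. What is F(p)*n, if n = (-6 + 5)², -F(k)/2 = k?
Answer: 120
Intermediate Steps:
F(k) = -2*k
n = 1 (n = (-1)² = 1)
F(p)*n = -2*(-60)*1 = 120*1 = 120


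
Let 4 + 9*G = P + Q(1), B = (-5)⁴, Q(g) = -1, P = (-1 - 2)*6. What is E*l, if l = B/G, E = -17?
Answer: 95625/23 ≈ 4157.6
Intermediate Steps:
P = -18 (P = -3*6 = -18)
B = 625
G = -23/9 (G = -4/9 + (-18 - 1)/9 = -4/9 + (⅑)*(-19) = -4/9 - 19/9 = -23/9 ≈ -2.5556)
l = -5625/23 (l = 625/(-23/9) = 625*(-9/23) = -5625/23 ≈ -244.57)
E*l = -17*(-5625/23) = 95625/23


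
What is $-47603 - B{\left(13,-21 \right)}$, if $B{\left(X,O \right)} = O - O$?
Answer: $-47603$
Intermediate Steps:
$B{\left(X,O \right)} = 0$
$-47603 - B{\left(13,-21 \right)} = -47603 - 0 = -47603 + 0 = -47603$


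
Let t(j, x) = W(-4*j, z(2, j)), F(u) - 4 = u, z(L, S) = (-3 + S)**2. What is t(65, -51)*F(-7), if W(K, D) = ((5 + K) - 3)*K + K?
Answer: -200460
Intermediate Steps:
F(u) = 4 + u
W(K, D) = K + K*(2 + K) (W(K, D) = (2 + K)*K + K = K*(2 + K) + K = K + K*(2 + K))
t(j, x) = -4*j*(3 - 4*j) (t(j, x) = (-4*j)*(3 - 4*j) = -4*j*(3 - 4*j))
t(65, -51)*F(-7) = (4*65*(-3 + 4*65))*(4 - 7) = (4*65*(-3 + 260))*(-3) = (4*65*257)*(-3) = 66820*(-3) = -200460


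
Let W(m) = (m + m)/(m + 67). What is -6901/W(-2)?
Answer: 448565/4 ≈ 1.1214e+5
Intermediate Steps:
W(m) = 2*m/(67 + m) (W(m) = (2*m)/(67 + m) = 2*m/(67 + m))
-6901/W(-2) = -6901/(2*(-2)/(67 - 2)) = -6901/(2*(-2)/65) = -6901/(2*(-2)*(1/65)) = -6901/(-4/65) = -6901*(-65/4) = 448565/4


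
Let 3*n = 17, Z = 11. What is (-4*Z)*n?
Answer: -748/3 ≈ -249.33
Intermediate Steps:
n = 17/3 (n = (⅓)*17 = 17/3 ≈ 5.6667)
(-4*Z)*n = -4*11*(17/3) = -44*17/3 = -748/3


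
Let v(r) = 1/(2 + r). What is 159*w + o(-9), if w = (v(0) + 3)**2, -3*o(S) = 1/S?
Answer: 210361/108 ≈ 1947.8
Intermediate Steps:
o(S) = -1/(3*S)
w = 49/4 (w = (1/(2 + 0) + 3)**2 = (1/2 + 3)**2 = (7/2)**2 = 49/4 ≈ 12.250)
159*w + o(-9) = 159*(49/4) - 1/3/(-9) = 7791/4 - 1/3*(-1/9) = 7791/4 + 1/27 = 210361/108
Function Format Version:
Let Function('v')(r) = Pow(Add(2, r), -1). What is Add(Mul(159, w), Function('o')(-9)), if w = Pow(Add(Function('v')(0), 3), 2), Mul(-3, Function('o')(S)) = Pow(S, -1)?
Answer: Rational(210361, 108) ≈ 1947.8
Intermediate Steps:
Function('o')(S) = Mul(Rational(-1, 3), Pow(S, -1))
w = Rational(49, 4) (w = Pow(Add(Pow(Add(2, 0), -1), 3), 2) = Pow(Add(Pow(2, -1), 3), 2) = Pow(Add(Rational(1, 2), 3), 2) = Pow(Rational(7, 2), 2) = Rational(49, 4) ≈ 12.250)
Add(Mul(159, w), Function('o')(-9)) = Add(Mul(159, Rational(49, 4)), Mul(Rational(-1, 3), Pow(-9, -1))) = Add(Rational(7791, 4), Mul(Rational(-1, 3), Rational(-1, 9))) = Add(Rational(7791, 4), Rational(1, 27)) = Rational(210361, 108)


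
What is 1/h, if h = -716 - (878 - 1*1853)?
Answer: 1/259 ≈ 0.0038610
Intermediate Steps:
h = 259 (h = -716 - (878 - 1853) = -716 - 1*(-975) = -716 + 975 = 259)
1/h = 1/259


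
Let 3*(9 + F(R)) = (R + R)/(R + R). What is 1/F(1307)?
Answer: -3/26 ≈ -0.11538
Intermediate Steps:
F(R) = -26/3 (F(R) = -9 + ((R + R)/(R + R))/3 = -9 + ((2*R)/((2*R)))/3 = -9 + ((2*R)*(1/(2*R)))/3 = -9 + (⅓)*1 = -9 + ⅓ = -26/3)
1/F(1307) = 1/(-26/3) = -3/26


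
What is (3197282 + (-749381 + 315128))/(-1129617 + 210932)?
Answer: -2763029/918685 ≈ -3.0076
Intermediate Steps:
(3197282 + (-749381 + 315128))/(-1129617 + 210932) = (3197282 - 434253)/(-918685) = 2763029*(-1/918685) = -2763029/918685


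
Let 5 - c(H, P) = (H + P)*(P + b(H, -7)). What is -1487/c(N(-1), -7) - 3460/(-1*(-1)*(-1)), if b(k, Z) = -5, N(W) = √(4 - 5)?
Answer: 22209573/6385 + 17844*I/6385 ≈ 3478.4 + 2.7947*I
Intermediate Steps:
N(W) = I (N(W) = √(-1) = I)
c(H, P) = 5 - (-5 + P)*(H + P) (c(H, P) = 5 - (H + P)*(P - 5) = 5 - (H + P)*(-5 + P) = 5 - (-5 + P)*(H + P))
-1487/c(N(-1), -7) - 3460/(-1*(-1)*(-1)) = -1487/(5 - 1*(-7)² + 5*I + 5*(-7) - 1*I*(-7)) - 3460/(-1*(-1)*(-1)) = -1487/(5 - 1*49 + 5*I - 35 + 7*I) - 3460/(1*(-1)) = -1487/(5 - 49 + 5*I - 35 + 7*I) - 3460/(-1) = -1487*(-79 - 12*I)/6385 - 3460*(-1) = -1487*(-79 - 12*I)/6385 + 3460 = 3460 - 1487*(-79 - 12*I)/6385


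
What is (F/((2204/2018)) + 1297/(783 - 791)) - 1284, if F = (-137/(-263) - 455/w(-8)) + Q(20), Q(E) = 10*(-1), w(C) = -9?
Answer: -14696074265/10433736 ≈ -1408.5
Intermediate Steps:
Q(E) = -10
F = 97228/2367 (F = (-137/(-263) - 455/(-9)) - 10 = (-137*(-1/263) - 455*(-⅑)) - 10 = (137/263 + 455/9) - 10 = 120898/2367 - 10 = 97228/2367 ≈ 41.076)
(F/((2204/2018)) + 1297/(783 - 791)) - 1284 = (97228/(2367*((2204/2018))) + 1297/(783 - 791)) - 1284 = (97228/(2367*((2204*(1/2018)))) + 1297/(-8)) - 1284 = (97228/(2367*(1102/1009)) + 1297*(-⅛)) - 1284 = ((97228/2367)*(1009/1102) - 1297/8) - 1284 = (49051526/1304217 - 1297/8) - 1284 = -1299157241/10433736 - 1284 = -14696074265/10433736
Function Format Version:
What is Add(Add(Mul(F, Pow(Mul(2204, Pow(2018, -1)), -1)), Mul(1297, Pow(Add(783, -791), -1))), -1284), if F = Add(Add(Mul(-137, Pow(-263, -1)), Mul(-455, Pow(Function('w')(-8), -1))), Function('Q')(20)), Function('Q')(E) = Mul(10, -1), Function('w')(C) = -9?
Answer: Rational(-14696074265, 10433736) ≈ -1408.5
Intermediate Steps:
Function('Q')(E) = -10
F = Rational(97228, 2367) (F = Add(Add(Mul(-137, Pow(-263, -1)), Mul(-455, Pow(-9, -1))), -10) = Add(Add(Mul(-137, Rational(-1, 263)), Mul(-455, Rational(-1, 9))), -10) = Add(Add(Rational(137, 263), Rational(455, 9)), -10) = Add(Rational(120898, 2367), -10) = Rational(97228, 2367) ≈ 41.076)
Add(Add(Mul(F, Pow(Mul(2204, Pow(2018, -1)), -1)), Mul(1297, Pow(Add(783, -791), -1))), -1284) = Add(Add(Mul(Rational(97228, 2367), Pow(Mul(2204, Pow(2018, -1)), -1)), Mul(1297, Pow(Add(783, -791), -1))), -1284) = Add(Add(Mul(Rational(97228, 2367), Pow(Mul(2204, Rational(1, 2018)), -1)), Mul(1297, Pow(-8, -1))), -1284) = Add(Add(Mul(Rational(97228, 2367), Pow(Rational(1102, 1009), -1)), Mul(1297, Rational(-1, 8))), -1284) = Add(Add(Mul(Rational(97228, 2367), Rational(1009, 1102)), Rational(-1297, 8)), -1284) = Add(Add(Rational(49051526, 1304217), Rational(-1297, 8)), -1284) = Add(Rational(-1299157241, 10433736), -1284) = Rational(-14696074265, 10433736)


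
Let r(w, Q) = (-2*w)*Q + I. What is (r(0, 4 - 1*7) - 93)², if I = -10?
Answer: 10609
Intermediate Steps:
r(w, Q) = -10 - 2*Q*w (r(w, Q) = (-2*w)*Q - 10 = -2*Q*w - 10 = -10 - 2*Q*w)
(r(0, 4 - 1*7) - 93)² = ((-10 - 2*(4 - 1*7)*0) - 93)² = ((-10 - 2*(4 - 7)*0) - 93)² = ((-10 - 2*(-3)*0) - 93)² = ((-10 + 0) - 93)² = (-10 - 93)² = (-103)² = 10609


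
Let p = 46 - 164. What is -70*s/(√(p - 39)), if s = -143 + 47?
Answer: -6720*I*√157/157 ≈ -536.31*I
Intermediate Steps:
p = -118
s = -96
-70*s/(√(p - 39)) = -(-6720)/(√(-118 - 39)) = -(-6720)/(√(-157)) = -(-6720)/(I*√157) = -(-6720)*(-I*√157/157) = -6720*I*√157/157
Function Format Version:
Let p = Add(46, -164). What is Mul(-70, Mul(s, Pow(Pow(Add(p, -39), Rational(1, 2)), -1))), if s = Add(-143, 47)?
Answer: Mul(Rational(-6720, 157), I, Pow(157, Rational(1, 2))) ≈ Mul(-536.31, I)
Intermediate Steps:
p = -118
s = -96
Mul(-70, Mul(s, Pow(Pow(Add(p, -39), Rational(1, 2)), -1))) = Mul(-70, Mul(-96, Pow(Pow(Add(-118, -39), Rational(1, 2)), -1))) = Mul(-70, Mul(-96, Pow(Pow(-157, Rational(1, 2)), -1))) = Mul(-70, Mul(-96, Pow(Mul(I, Pow(157, Rational(1, 2))), -1))) = Mul(-70, Mul(-96, Mul(Rational(-1, 157), I, Pow(157, Rational(1, 2))))) = Mul(-70, Mul(Rational(96, 157), I, Pow(157, Rational(1, 2)))) = Mul(Rational(-6720, 157), I, Pow(157, Rational(1, 2)))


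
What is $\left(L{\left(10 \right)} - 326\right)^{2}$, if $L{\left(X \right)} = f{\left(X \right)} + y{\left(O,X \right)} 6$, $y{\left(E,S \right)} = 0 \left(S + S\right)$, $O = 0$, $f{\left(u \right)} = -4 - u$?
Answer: $115600$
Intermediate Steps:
$y{\left(E,S \right)} = 0$ ($y{\left(E,S \right)} = 0 \cdot 2 S = 0$)
$L{\left(X \right)} = -4 - X$ ($L{\left(X \right)} = \left(-4 - X\right) + 0 \cdot 6 = \left(-4 - X\right) + 0 = -4 - X$)
$\left(L{\left(10 \right)} - 326\right)^{2} = \left(\left(-4 - 10\right) - 326\right)^{2} = \left(-14 - 326\right)^{2} = \left(-340\right)^{2} = 115600$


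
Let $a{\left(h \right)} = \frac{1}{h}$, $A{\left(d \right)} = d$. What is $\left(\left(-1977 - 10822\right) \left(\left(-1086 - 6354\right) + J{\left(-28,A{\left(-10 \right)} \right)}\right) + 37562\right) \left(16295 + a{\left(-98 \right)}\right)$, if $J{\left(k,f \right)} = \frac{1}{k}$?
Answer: $\frac{4259518758303435}{2744} \approx 1.5523 \cdot 10^{12}$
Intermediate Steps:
$\left(\left(-1977 - 10822\right) \left(\left(-1086 - 6354\right) + J{\left(-28,A{\left(-10 \right)} \right)}\right) + 37562\right) \left(16295 + a{\left(-98 \right)}\right) = \left(\left(-1977 - 10822\right) \left(\left(-1086 - 6354\right) + \frac{1}{-28}\right) + 37562\right) \left(16295 + \frac{1}{-98}\right) = \left(- 12799 \left(-7440 - \frac{1}{28}\right) + 37562\right) \left(16295 - \frac{1}{98}\right) = \left(\left(-12799\right) \left(- \frac{208321}{28}\right) + 37562\right) \frac{1596909}{98} = \left(\frac{2666300479}{28} + 37562\right) \frac{1596909}{98} = \frac{2667352215}{28} \cdot \frac{1596909}{98} = \frac{4259518758303435}{2744}$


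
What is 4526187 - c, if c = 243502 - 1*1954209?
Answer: 6236894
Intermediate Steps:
c = -1710707 (c = 243502 - 1954209 = -1710707)
4526187 - c = 4526187 - 1*(-1710707) = 4526187 + 1710707 = 6236894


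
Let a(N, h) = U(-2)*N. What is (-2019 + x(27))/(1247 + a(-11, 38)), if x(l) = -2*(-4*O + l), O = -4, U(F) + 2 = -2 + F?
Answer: -2105/1313 ≈ -1.6032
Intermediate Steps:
U(F) = -4 + F (U(F) = -2 + (-2 + F) = -4 + F)
a(N, h) = -6*N (a(N, h) = (-4 - 2)*N = -6*N)
x(l) = -32 - 2*l (x(l) = -2*(-4*(-4) + l) = -2*(16 + l) = -32 - 2*l)
(-2019 + x(27))/(1247 + a(-11, 38)) = (-2019 + (-32 - 2*27))/(1247 - 6*(-11)) = (-2019 + (-32 - 54))/(1247 + 66) = (-2019 - 86)/1313 = -2105*1/1313 = -2105/1313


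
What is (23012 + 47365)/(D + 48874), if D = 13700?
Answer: 23459/20858 ≈ 1.1247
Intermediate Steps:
(23012 + 47365)/(D + 48874) = (23012 + 47365)/(13700 + 48874) = 70377/62574 = 70377*(1/62574) = 23459/20858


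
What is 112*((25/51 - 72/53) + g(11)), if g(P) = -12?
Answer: -3895696/2703 ≈ -1441.2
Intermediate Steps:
112*((25/51 - 72/53) + g(11)) = 112*((25/51 - 72/53) - 12) = 112*(-2347/2703 - 12) = 112*(-34783/2703) = -3895696/2703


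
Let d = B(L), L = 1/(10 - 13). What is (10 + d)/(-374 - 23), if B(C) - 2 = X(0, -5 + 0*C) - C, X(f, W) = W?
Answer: -22/1191 ≈ -0.018472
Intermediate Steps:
L = -⅓ (L = 1/(-3) = -⅓ ≈ -0.33333)
B(C) = -3 - C (B(C) = 2 + ((-5 + 0*C) - C) = 2 + ((-5 + 0) - C) = 2 + (-5 - C) = -3 - C)
d = -8/3 (d = -3 - 1*(-⅓) = -3 + ⅓ = -8/3 ≈ -2.6667)
(10 + d)/(-374 - 23) = (10 - 8/3)/(-374 - 23) = (22/3)/(-397) = (22/3)*(-1/397) = -22/1191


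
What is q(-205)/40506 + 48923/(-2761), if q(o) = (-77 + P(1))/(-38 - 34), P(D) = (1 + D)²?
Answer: -142680401183/8052268752 ≈ -17.719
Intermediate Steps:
q(o) = 73/72 (q(o) = (-77 + (1 + 1)²)/(-38 - 34) = (-77 + 2²)/(-72) = (-77 + 4)*(-1/72) = -73*(-1/72) = 73/72)
q(-205)/40506 + 48923/(-2761) = (73/72)/40506 + 48923/(-2761) = (73/72)*(1/40506) + 48923*(-1/2761) = 73/2916432 - 48923/2761 = -142680401183/8052268752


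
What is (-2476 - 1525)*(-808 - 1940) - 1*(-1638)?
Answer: 10996386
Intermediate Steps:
(-2476 - 1525)*(-808 - 1940) - 1*(-1638) = -4001*(-2748) + 1638 = 10994748 + 1638 = 10996386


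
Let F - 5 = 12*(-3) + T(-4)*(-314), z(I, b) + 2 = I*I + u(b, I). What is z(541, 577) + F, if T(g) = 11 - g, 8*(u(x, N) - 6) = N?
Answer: 2304093/8 ≈ 2.8801e+5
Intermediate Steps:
u(x, N) = 6 + N/8
z(I, b) = 4 + I² + I/8 (z(I, b) = -2 + (I*I + (6 + I/8)) = -2 + (I² + (6 + I/8)) = -2 + (6 + I² + I/8) = 4 + I² + I/8)
F = -4741 (F = 5 + (12*(-3) + (11 - 1*(-4))*(-314)) = 5 + (-36 + (11 + 4)*(-314)) = 5 + (-36 + 15*(-314)) = 5 + (-36 - 4710) = 5 - 4746 = -4741)
z(541, 577) + F = (4 + 541² + (⅛)*541) - 4741 = (4 + 292681 + 541/8) - 4741 = 2342021/8 - 4741 = 2304093/8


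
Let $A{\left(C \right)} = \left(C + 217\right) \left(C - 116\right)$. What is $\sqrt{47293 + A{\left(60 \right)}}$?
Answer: $\sqrt{31781} \approx 178.27$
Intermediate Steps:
$A{\left(C \right)} = \left(-116 + C\right) \left(217 + C\right)$ ($A{\left(C \right)} = \left(217 + C\right) \left(-116 + C\right) = \left(-116 + C\right) \left(217 + C\right)$)
$\sqrt{47293 + A{\left(60 \right)}} = \sqrt{47293 + \left(-25172 + 60^{2} + 101 \cdot 60\right)} = \sqrt{47293 + \left(-25172 + 3600 + 6060\right)} = \sqrt{47293 - 15512} = \sqrt{31781}$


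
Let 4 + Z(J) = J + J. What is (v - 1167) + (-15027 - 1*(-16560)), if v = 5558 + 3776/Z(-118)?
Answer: 88624/15 ≈ 5908.3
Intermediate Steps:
Z(J) = -4 + 2*J (Z(J) = -4 + (J + J) = -4 + 2*J)
v = 83134/15 (v = 5558 + 3776/(-4 + 2*(-118)) = 5558 + 3776/(-4 - 236) = 5558 + 3776/(-240) = 5558 + 3776*(-1/240) = 5558 - 236/15 = 83134/15 ≈ 5542.3)
(v - 1167) + (-15027 - 1*(-16560)) = (83134/15 - 1167) + (-15027 - 1*(-16560)) = 65629/15 + (-15027 + 16560) = 65629/15 + 1533 = 88624/15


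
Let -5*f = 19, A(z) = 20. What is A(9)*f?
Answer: -76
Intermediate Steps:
f = -19/5 (f = -⅕*19 = -19/5 ≈ -3.8000)
A(9)*f = 20*(-19/5) = -76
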